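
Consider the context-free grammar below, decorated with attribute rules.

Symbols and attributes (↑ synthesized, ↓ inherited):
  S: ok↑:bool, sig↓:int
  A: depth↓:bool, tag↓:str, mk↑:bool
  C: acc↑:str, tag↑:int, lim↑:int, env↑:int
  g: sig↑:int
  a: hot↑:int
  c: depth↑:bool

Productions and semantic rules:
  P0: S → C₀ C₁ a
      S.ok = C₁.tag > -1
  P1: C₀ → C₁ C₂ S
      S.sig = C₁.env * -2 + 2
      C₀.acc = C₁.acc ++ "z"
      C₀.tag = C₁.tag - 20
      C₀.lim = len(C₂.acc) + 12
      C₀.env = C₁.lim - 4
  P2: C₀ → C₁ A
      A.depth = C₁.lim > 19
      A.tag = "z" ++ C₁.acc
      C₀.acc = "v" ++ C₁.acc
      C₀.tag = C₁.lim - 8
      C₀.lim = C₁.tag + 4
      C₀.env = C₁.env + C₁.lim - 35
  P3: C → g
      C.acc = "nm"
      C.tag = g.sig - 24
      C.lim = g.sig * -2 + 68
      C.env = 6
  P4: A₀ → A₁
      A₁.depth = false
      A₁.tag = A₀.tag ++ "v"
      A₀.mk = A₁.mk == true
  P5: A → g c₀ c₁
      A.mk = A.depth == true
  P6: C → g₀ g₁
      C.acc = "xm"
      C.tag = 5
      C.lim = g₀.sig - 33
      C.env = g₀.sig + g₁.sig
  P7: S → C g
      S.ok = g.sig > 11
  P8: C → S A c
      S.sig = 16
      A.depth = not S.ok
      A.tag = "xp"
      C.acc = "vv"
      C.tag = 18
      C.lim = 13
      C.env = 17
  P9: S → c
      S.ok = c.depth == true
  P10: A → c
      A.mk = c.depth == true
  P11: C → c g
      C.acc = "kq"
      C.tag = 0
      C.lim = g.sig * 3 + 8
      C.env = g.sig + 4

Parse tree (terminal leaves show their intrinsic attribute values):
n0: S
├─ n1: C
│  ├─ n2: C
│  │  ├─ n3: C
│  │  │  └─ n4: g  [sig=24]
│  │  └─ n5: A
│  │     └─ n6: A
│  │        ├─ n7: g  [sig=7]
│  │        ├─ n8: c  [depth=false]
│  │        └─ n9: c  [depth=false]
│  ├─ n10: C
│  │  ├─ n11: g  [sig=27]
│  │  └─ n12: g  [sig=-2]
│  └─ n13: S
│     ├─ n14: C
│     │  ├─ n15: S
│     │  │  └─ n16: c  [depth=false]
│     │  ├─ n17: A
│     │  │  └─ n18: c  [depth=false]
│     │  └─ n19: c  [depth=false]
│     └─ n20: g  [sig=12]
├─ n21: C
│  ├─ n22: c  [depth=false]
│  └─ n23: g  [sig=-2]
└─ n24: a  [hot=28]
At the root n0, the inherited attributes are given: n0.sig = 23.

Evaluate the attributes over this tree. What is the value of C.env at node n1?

1. n0.sig = 23  [given at root]
2. n4.sig = 24  [terminal]
3. n3.acc = "nm"  ["nm"]
4. n3.tag = 0  [g.sig - 24]
5. n3.lim = 20  [g.sig * -2 + 68]
6. n3.env = 6  [6]
7. n5.depth = true  [C₁.lim > 19]
8. n5.tag = "znm"  ["z" ++ C₁.acc]
9. n6.depth = false  [false]
10. n6.tag = "znmv"  [A₀.tag ++ "v"]
11. n7.sig = 7  [terminal]
12. n8.depth = false  [terminal]
13. n9.depth = false  [terminal]
14. n6.mk = false  [A.depth == true]
15. n5.mk = false  [A₁.mk == true]
16. n2.acc = "vnm"  ["v" ++ C₁.acc]
17. n2.tag = 12  [C₁.lim - 8]
18. n2.lim = 4  [C₁.tag + 4]
19. n2.env = -9  [C₁.env + C₁.lim - 35]
20. n11.sig = 27  [terminal]
21. n12.sig = -2  [terminal]
22. n10.acc = "xm"  ["xm"]
23. n10.tag = 5  [5]
24. n10.lim = -6  [g₀.sig - 33]
25. n10.env = 25  [g₀.sig + g₁.sig]
26. n13.sig = 20  [C₁.env * -2 + 2]
27. n15.sig = 16  [16]
28. n16.depth = false  [terminal]
29. n15.ok = false  [c.depth == true]
30. n17.depth = true  [not S.ok]
31. n17.tag = "xp"  ["xp"]
32. n18.depth = false  [terminal]
33. n17.mk = false  [c.depth == true]
34. n19.depth = false  [terminal]
35. n14.acc = "vv"  ["vv"]
36. n14.tag = 18  [18]
37. n14.lim = 13  [13]
38. n14.env = 17  [17]
39. n20.sig = 12  [terminal]
40. n13.ok = true  [g.sig > 11]
41. n1.acc = "vnmz"  [C₁.acc ++ "z"]
42. n1.tag = -8  [C₁.tag - 20]
43. n1.lim = 14  [len(C₂.acc) + 12]
44. n1.env = 0  [C₁.lim - 4]
45. n22.depth = false  [terminal]
46. n23.sig = -2  [terminal]
47. n21.acc = "kq"  ["kq"]
48. n21.tag = 0  [0]
49. n21.lim = 2  [g.sig * 3 + 8]
50. n21.env = 2  [g.sig + 4]
51. n24.hot = 28  [terminal]
52. n0.ok = true  [C₁.tag > -1]

0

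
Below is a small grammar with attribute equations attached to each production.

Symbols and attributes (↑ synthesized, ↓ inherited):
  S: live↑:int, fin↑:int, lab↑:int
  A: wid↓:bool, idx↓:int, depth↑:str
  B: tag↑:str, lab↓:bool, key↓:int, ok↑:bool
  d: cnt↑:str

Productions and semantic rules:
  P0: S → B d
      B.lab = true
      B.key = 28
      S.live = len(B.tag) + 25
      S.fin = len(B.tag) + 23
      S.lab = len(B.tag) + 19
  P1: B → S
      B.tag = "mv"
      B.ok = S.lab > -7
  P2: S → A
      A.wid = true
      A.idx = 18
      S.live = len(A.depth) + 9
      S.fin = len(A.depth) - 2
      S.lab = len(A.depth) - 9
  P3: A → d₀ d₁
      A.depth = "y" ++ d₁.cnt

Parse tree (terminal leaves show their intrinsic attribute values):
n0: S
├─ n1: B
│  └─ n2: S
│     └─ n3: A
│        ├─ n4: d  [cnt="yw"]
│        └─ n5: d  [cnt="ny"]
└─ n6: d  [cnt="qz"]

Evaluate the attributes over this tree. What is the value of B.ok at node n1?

1. n1.lab = true  [true]
2. n1.key = 28  [28]
3. n3.wid = true  [true]
4. n3.idx = 18  [18]
5. n4.cnt = "yw"  [terminal]
6. n5.cnt = "ny"  [terminal]
7. n3.depth = "yny"  ["y" ++ d₁.cnt]
8. n2.live = 12  [len(A.depth) + 9]
9. n2.fin = 1  [len(A.depth) - 2]
10. n2.lab = -6  [len(A.depth) - 9]
11. n1.tag = "mv"  ["mv"]
12. n1.ok = true  [S.lab > -7]
13. n6.cnt = "qz"  [terminal]
14. n0.live = 27  [len(B.tag) + 25]
15. n0.fin = 25  [len(B.tag) + 23]
16. n0.lab = 21  [len(B.tag) + 19]

true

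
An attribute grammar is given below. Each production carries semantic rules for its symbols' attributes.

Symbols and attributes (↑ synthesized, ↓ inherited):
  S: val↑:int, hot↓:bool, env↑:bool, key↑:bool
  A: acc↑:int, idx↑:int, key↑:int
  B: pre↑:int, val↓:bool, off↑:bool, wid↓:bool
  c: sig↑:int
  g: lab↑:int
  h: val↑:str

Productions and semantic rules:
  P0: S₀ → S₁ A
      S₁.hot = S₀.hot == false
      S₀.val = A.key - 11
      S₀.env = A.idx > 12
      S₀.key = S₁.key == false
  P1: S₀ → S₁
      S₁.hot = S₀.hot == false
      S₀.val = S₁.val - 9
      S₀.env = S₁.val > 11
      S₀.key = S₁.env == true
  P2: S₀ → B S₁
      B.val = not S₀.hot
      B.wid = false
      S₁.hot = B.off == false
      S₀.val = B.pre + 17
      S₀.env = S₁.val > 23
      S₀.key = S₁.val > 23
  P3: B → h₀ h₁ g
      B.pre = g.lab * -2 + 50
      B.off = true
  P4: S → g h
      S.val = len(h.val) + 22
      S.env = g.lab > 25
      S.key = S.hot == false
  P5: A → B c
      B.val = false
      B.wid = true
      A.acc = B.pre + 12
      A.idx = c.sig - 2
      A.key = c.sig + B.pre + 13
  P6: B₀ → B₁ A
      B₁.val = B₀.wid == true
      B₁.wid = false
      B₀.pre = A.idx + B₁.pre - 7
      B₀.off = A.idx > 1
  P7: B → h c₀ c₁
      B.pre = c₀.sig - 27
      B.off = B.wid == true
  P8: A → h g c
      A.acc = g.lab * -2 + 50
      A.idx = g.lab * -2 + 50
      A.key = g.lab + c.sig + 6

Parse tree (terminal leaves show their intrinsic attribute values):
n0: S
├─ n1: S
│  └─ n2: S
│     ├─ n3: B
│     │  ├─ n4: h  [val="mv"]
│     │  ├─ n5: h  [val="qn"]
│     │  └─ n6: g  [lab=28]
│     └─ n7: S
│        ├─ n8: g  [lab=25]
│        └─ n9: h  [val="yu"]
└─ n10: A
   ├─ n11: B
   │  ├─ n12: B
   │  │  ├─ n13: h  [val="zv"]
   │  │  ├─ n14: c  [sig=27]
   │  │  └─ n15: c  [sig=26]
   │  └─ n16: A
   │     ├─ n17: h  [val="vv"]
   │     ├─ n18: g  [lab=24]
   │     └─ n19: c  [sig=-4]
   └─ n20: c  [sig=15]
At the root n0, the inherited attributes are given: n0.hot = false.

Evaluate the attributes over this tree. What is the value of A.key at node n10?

23

1. n0.hot = false  [given at root]
2. n1.hot = true  [S₀.hot == false]
3. n2.hot = false  [S₀.hot == false]
4. n3.val = true  [not S₀.hot]
5. n3.wid = false  [false]
6. n4.val = "mv"  [terminal]
7. n5.val = "qn"  [terminal]
8. n6.lab = 28  [terminal]
9. n3.pre = -6  [g.lab * -2 + 50]
10. n3.off = true  [true]
11. n7.hot = false  [B.off == false]
12. n8.lab = 25  [terminal]
13. n9.val = "yu"  [terminal]
14. n7.val = 24  [len(h.val) + 22]
15. n7.env = false  [g.lab > 25]
16. n7.key = true  [S.hot == false]
17. n2.val = 11  [B.pre + 17]
18. n2.env = true  [S₁.val > 23]
19. n2.key = true  [S₁.val > 23]
20. n1.val = 2  [S₁.val - 9]
21. n1.env = false  [S₁.val > 11]
22. n1.key = true  [S₁.env == true]
23. n11.val = false  [false]
24. n11.wid = true  [true]
25. n12.val = true  [B₀.wid == true]
26. n12.wid = false  [false]
27. n13.val = "zv"  [terminal]
28. n14.sig = 27  [terminal]
29. n15.sig = 26  [terminal]
30. n12.pre = 0  [c₀.sig - 27]
31. n12.off = false  [B.wid == true]
32. n17.val = "vv"  [terminal]
33. n18.lab = 24  [terminal]
34. n19.sig = -4  [terminal]
35. n16.acc = 2  [g.lab * -2 + 50]
36. n16.idx = 2  [g.lab * -2 + 50]
37. n16.key = 26  [g.lab + c.sig + 6]
38. n11.pre = -5  [A.idx + B₁.pre - 7]
39. n11.off = true  [A.idx > 1]
40. n20.sig = 15  [terminal]
41. n10.acc = 7  [B.pre + 12]
42. n10.idx = 13  [c.sig - 2]
43. n10.key = 23  [c.sig + B.pre + 13]
44. n0.val = 12  [A.key - 11]
45. n0.env = true  [A.idx > 12]
46. n0.key = false  [S₁.key == false]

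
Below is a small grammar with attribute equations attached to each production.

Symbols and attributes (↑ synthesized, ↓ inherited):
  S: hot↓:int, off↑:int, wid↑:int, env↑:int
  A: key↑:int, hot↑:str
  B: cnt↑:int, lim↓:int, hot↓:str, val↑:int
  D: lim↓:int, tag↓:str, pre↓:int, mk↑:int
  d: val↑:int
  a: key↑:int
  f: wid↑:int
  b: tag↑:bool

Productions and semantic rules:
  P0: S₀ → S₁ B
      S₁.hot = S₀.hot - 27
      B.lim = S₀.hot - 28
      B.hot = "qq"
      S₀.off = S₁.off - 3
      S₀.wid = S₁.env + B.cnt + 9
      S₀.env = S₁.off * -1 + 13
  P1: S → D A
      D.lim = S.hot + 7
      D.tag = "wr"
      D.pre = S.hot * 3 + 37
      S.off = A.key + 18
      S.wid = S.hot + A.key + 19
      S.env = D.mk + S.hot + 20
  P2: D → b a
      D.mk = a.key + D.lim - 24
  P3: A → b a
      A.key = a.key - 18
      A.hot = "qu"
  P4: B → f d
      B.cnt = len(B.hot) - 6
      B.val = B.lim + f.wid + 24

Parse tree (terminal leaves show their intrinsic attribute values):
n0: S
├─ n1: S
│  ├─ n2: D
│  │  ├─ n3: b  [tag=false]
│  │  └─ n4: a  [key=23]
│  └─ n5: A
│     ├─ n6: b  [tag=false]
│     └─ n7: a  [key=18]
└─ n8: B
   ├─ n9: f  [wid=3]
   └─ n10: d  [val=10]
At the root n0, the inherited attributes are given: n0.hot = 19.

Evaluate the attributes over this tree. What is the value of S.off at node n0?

15

1. n0.hot = 19  [given at root]
2. n1.hot = -8  [S₀.hot - 27]
3. n2.lim = -1  [S.hot + 7]
4. n2.tag = "wr"  ["wr"]
5. n2.pre = 13  [S.hot * 3 + 37]
6. n3.tag = false  [terminal]
7. n4.key = 23  [terminal]
8. n2.mk = -2  [a.key + D.lim - 24]
9. n6.tag = false  [terminal]
10. n7.key = 18  [terminal]
11. n5.key = 0  [a.key - 18]
12. n5.hot = "qu"  ["qu"]
13. n1.off = 18  [A.key + 18]
14. n1.wid = 11  [S.hot + A.key + 19]
15. n1.env = 10  [D.mk + S.hot + 20]
16. n8.lim = -9  [S₀.hot - 28]
17. n8.hot = "qq"  ["qq"]
18. n9.wid = 3  [terminal]
19. n10.val = 10  [terminal]
20. n8.cnt = -4  [len(B.hot) - 6]
21. n8.val = 18  [B.lim + f.wid + 24]
22. n0.off = 15  [S₁.off - 3]
23. n0.wid = 15  [S₁.env + B.cnt + 9]
24. n0.env = -5  [S₁.off * -1 + 13]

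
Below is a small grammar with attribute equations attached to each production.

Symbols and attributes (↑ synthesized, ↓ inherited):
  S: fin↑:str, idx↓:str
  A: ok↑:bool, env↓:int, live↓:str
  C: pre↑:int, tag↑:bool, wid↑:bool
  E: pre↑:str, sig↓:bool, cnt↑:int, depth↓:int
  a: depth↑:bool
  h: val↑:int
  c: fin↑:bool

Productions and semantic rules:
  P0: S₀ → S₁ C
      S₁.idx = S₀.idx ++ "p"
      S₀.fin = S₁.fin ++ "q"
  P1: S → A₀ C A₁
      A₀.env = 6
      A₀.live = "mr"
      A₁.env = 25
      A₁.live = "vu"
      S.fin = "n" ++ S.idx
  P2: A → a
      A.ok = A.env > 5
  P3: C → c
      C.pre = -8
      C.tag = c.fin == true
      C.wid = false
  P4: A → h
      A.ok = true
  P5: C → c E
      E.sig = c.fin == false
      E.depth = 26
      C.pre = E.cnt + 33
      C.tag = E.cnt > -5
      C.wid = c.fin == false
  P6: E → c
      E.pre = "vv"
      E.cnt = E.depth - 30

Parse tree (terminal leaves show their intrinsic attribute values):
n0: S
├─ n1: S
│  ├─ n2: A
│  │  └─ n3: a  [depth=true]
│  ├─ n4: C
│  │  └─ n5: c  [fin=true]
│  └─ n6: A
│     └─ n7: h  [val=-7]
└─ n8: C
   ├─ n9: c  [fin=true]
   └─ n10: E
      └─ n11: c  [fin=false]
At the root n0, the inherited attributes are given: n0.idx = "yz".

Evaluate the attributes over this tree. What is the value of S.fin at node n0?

1. n0.idx = "yz"  [given at root]
2. n1.idx = "yzp"  [S₀.idx ++ "p"]
3. n2.env = 6  [6]
4. n2.live = "mr"  ["mr"]
5. n3.depth = true  [terminal]
6. n2.ok = true  [A.env > 5]
7. n5.fin = true  [terminal]
8. n4.pre = -8  [-8]
9. n4.tag = true  [c.fin == true]
10. n4.wid = false  [false]
11. n6.env = 25  [25]
12. n6.live = "vu"  ["vu"]
13. n7.val = -7  [terminal]
14. n6.ok = true  [true]
15. n1.fin = "nyzp"  ["n" ++ S.idx]
16. n9.fin = true  [terminal]
17. n10.sig = false  [c.fin == false]
18. n10.depth = 26  [26]
19. n11.fin = false  [terminal]
20. n10.pre = "vv"  ["vv"]
21. n10.cnt = -4  [E.depth - 30]
22. n8.pre = 29  [E.cnt + 33]
23. n8.tag = true  [E.cnt > -5]
24. n8.wid = false  [c.fin == false]
25. n0.fin = "nyzpq"  [S₁.fin ++ "q"]

"nyzpq"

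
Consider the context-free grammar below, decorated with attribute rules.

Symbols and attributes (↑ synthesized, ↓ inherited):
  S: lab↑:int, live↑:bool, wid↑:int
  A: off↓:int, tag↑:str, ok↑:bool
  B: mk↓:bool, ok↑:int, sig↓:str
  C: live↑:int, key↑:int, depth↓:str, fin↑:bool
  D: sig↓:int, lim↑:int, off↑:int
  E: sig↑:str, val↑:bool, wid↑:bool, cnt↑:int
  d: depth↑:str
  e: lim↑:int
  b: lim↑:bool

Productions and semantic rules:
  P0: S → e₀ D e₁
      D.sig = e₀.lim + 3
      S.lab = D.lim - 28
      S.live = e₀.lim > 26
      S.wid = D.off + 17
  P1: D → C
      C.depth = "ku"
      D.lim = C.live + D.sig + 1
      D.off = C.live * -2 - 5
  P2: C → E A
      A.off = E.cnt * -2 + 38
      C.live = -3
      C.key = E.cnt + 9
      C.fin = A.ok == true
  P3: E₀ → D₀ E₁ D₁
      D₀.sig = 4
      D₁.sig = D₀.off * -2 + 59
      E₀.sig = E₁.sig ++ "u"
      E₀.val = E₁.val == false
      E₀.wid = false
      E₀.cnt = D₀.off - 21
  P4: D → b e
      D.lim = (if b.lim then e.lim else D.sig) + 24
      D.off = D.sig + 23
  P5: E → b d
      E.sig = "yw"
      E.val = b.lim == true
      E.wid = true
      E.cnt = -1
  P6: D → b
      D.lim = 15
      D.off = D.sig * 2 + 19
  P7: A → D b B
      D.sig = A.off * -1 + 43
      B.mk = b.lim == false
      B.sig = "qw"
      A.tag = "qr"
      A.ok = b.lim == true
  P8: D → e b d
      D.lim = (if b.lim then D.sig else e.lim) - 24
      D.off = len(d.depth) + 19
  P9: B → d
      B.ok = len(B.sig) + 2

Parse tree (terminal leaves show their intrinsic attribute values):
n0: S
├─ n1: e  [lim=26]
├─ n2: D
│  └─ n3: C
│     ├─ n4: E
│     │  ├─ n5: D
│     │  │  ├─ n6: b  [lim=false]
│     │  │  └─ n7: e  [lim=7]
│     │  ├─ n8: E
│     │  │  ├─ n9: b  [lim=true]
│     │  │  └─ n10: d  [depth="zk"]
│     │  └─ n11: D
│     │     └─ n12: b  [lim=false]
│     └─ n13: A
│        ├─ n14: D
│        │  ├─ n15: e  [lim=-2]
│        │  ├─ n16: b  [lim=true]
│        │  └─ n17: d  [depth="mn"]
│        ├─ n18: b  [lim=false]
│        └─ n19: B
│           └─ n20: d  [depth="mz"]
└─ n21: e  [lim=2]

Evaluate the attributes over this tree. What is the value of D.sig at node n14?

1. n1.lim = 26  [terminal]
2. n2.sig = 29  [e₀.lim + 3]
3. n3.depth = "ku"  ["ku"]
4. n5.sig = 4  [4]
5. n6.lim = false  [terminal]
6. n7.lim = 7  [terminal]
7. n5.lim = 28  [(if b.lim then e.lim else D.sig) + 24]
8. n5.off = 27  [D.sig + 23]
9. n9.lim = true  [terminal]
10. n10.depth = "zk"  [terminal]
11. n8.sig = "yw"  ["yw"]
12. n8.val = true  [b.lim == true]
13. n8.wid = true  [true]
14. n8.cnt = -1  [-1]
15. n11.sig = 5  [D₀.off * -2 + 59]
16. n12.lim = false  [terminal]
17. n11.lim = 15  [15]
18. n11.off = 29  [D.sig * 2 + 19]
19. n4.sig = "ywu"  [E₁.sig ++ "u"]
20. n4.val = false  [E₁.val == false]
21. n4.wid = false  [false]
22. n4.cnt = 6  [D₀.off - 21]
23. n13.off = 26  [E.cnt * -2 + 38]
24. n14.sig = 17  [A.off * -1 + 43]
25. n15.lim = -2  [terminal]
26. n16.lim = true  [terminal]
27. n17.depth = "mn"  [terminal]
28. n14.lim = -7  [(if b.lim then D.sig else e.lim) - 24]
29. n14.off = 21  [len(d.depth) + 19]
30. n18.lim = false  [terminal]
31. n19.mk = true  [b.lim == false]
32. n19.sig = "qw"  ["qw"]
33. n20.depth = "mz"  [terminal]
34. n19.ok = 4  [len(B.sig) + 2]
35. n13.tag = "qr"  ["qr"]
36. n13.ok = false  [b.lim == true]
37. n3.live = -3  [-3]
38. n3.key = 15  [E.cnt + 9]
39. n3.fin = false  [A.ok == true]
40. n2.lim = 27  [C.live + D.sig + 1]
41. n2.off = 1  [C.live * -2 - 5]
42. n21.lim = 2  [terminal]
43. n0.lab = -1  [D.lim - 28]
44. n0.live = false  [e₀.lim > 26]
45. n0.wid = 18  [D.off + 17]

17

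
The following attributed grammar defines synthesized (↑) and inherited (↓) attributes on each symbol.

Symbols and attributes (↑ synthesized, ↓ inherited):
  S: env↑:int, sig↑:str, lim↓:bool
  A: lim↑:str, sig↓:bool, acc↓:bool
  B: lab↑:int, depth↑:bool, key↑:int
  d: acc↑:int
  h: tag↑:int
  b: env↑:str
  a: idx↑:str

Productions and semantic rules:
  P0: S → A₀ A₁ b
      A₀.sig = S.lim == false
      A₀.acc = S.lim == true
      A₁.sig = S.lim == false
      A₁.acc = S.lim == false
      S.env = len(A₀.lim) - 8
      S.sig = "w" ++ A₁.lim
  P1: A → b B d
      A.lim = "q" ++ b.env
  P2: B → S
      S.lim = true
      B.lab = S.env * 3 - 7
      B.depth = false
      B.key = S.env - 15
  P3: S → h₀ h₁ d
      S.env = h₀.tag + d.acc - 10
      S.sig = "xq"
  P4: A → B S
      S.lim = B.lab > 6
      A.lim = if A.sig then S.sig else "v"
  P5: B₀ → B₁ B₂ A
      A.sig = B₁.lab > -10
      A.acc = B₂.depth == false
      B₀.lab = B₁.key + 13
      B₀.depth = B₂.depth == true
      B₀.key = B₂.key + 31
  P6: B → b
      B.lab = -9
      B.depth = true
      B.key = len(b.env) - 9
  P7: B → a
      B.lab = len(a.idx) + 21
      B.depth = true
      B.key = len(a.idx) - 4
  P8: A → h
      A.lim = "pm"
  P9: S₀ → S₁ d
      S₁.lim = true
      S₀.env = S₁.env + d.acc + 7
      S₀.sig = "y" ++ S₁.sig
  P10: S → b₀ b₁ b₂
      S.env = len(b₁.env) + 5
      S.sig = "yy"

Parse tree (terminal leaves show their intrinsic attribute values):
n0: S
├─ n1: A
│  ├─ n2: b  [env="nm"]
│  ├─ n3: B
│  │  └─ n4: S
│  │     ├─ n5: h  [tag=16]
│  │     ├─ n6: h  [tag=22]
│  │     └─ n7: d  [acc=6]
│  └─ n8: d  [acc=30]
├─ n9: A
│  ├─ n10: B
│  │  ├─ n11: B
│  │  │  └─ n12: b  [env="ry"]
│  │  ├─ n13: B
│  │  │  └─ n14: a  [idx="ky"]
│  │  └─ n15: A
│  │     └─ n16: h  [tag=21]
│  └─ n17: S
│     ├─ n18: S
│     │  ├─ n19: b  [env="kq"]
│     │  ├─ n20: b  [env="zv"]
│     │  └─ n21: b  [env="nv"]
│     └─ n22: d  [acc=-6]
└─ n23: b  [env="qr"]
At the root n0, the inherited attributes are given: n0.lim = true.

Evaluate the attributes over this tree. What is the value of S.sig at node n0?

1. n0.lim = true  [given at root]
2. n1.sig = false  [S.lim == false]
3. n1.acc = true  [S.lim == true]
4. n2.env = "nm"  [terminal]
5. n4.lim = true  [true]
6. n5.tag = 16  [terminal]
7. n6.tag = 22  [terminal]
8. n7.acc = 6  [terminal]
9. n4.env = 12  [h₀.tag + d.acc - 10]
10. n4.sig = "xq"  ["xq"]
11. n3.lab = 29  [S.env * 3 - 7]
12. n3.depth = false  [false]
13. n3.key = -3  [S.env - 15]
14. n8.acc = 30  [terminal]
15. n1.lim = "qnm"  ["q" ++ b.env]
16. n9.sig = false  [S.lim == false]
17. n9.acc = false  [S.lim == false]
18. n12.env = "ry"  [terminal]
19. n11.lab = -9  [-9]
20. n11.depth = true  [true]
21. n11.key = -7  [len(b.env) - 9]
22. n14.idx = "ky"  [terminal]
23. n13.lab = 23  [len(a.idx) + 21]
24. n13.depth = true  [true]
25. n13.key = -2  [len(a.idx) - 4]
26. n15.sig = true  [B₁.lab > -10]
27. n15.acc = false  [B₂.depth == false]
28. n16.tag = 21  [terminal]
29. n15.lim = "pm"  ["pm"]
30. n10.lab = 6  [B₁.key + 13]
31. n10.depth = true  [B₂.depth == true]
32. n10.key = 29  [B₂.key + 31]
33. n17.lim = false  [B.lab > 6]
34. n18.lim = true  [true]
35. n19.env = "kq"  [terminal]
36. n20.env = "zv"  [terminal]
37. n21.env = "nv"  [terminal]
38. n18.env = 7  [len(b₁.env) + 5]
39. n18.sig = "yy"  ["yy"]
40. n22.acc = -6  [terminal]
41. n17.env = 8  [S₁.env + d.acc + 7]
42. n17.sig = "yyy"  ["y" ++ S₁.sig]
43. n9.lim = "v"  [if A.sig then S.sig else "v"]
44. n23.env = "qr"  [terminal]
45. n0.env = -5  [len(A₀.lim) - 8]
46. n0.sig = "wv"  ["w" ++ A₁.lim]

"wv"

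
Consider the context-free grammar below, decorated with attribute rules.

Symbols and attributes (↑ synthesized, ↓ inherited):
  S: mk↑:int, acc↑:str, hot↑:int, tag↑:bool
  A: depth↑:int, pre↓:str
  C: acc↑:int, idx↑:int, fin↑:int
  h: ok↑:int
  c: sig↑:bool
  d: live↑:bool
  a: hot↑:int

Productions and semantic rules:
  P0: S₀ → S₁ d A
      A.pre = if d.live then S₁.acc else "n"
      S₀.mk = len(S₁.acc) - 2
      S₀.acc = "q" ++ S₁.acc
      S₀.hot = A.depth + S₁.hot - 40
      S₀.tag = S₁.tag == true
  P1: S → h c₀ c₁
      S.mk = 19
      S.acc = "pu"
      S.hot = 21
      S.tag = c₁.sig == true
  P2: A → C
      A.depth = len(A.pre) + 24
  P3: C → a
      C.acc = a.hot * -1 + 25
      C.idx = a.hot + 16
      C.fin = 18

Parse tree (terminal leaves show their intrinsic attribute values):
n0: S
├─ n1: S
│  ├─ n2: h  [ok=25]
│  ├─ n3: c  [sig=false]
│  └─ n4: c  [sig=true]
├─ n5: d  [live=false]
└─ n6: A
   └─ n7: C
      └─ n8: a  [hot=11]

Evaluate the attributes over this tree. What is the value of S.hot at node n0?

1. n2.ok = 25  [terminal]
2. n3.sig = false  [terminal]
3. n4.sig = true  [terminal]
4. n1.mk = 19  [19]
5. n1.acc = "pu"  ["pu"]
6. n1.hot = 21  [21]
7. n1.tag = true  [c₁.sig == true]
8. n5.live = false  [terminal]
9. n6.pre = "n"  [if d.live then S₁.acc else "n"]
10. n8.hot = 11  [terminal]
11. n7.acc = 14  [a.hot * -1 + 25]
12. n7.idx = 27  [a.hot + 16]
13. n7.fin = 18  [18]
14. n6.depth = 25  [len(A.pre) + 24]
15. n0.mk = 0  [len(S₁.acc) - 2]
16. n0.acc = "qpu"  ["q" ++ S₁.acc]
17. n0.hot = 6  [A.depth + S₁.hot - 40]
18. n0.tag = true  [S₁.tag == true]

6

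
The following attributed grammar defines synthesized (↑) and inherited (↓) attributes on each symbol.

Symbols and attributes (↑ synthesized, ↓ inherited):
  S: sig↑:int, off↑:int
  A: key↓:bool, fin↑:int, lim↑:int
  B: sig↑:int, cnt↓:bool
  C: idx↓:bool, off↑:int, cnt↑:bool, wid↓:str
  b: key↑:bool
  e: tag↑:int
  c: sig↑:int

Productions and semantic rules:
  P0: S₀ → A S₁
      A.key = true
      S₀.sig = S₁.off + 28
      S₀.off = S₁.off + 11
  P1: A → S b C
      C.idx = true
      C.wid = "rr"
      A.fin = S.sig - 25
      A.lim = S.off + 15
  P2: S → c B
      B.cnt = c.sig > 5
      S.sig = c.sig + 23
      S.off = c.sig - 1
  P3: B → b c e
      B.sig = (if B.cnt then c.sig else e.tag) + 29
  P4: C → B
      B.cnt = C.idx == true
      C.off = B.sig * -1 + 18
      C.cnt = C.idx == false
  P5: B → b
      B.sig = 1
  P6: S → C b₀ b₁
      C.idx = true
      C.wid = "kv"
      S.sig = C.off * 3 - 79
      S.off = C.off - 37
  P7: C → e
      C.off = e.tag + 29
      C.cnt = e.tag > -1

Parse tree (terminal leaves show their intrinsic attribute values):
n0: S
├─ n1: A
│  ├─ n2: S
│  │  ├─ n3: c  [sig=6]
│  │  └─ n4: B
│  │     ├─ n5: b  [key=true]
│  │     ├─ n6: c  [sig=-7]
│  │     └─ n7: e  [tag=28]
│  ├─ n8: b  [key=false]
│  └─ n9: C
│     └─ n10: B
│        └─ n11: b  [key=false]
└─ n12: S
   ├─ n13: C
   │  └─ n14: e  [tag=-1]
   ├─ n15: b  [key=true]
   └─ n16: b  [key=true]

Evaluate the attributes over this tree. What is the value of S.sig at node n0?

1. n1.key = true  [true]
2. n3.sig = 6  [terminal]
3. n4.cnt = true  [c.sig > 5]
4. n5.key = true  [terminal]
5. n6.sig = -7  [terminal]
6. n7.tag = 28  [terminal]
7. n4.sig = 22  [(if B.cnt then c.sig else e.tag) + 29]
8. n2.sig = 29  [c.sig + 23]
9. n2.off = 5  [c.sig - 1]
10. n8.key = false  [terminal]
11. n9.idx = true  [true]
12. n9.wid = "rr"  ["rr"]
13. n10.cnt = true  [C.idx == true]
14. n11.key = false  [terminal]
15. n10.sig = 1  [1]
16. n9.off = 17  [B.sig * -1 + 18]
17. n9.cnt = false  [C.idx == false]
18. n1.fin = 4  [S.sig - 25]
19. n1.lim = 20  [S.off + 15]
20. n13.idx = true  [true]
21. n13.wid = "kv"  ["kv"]
22. n14.tag = -1  [terminal]
23. n13.off = 28  [e.tag + 29]
24. n13.cnt = false  [e.tag > -1]
25. n15.key = true  [terminal]
26. n16.key = true  [terminal]
27. n12.sig = 5  [C.off * 3 - 79]
28. n12.off = -9  [C.off - 37]
29. n0.sig = 19  [S₁.off + 28]
30. n0.off = 2  [S₁.off + 11]

19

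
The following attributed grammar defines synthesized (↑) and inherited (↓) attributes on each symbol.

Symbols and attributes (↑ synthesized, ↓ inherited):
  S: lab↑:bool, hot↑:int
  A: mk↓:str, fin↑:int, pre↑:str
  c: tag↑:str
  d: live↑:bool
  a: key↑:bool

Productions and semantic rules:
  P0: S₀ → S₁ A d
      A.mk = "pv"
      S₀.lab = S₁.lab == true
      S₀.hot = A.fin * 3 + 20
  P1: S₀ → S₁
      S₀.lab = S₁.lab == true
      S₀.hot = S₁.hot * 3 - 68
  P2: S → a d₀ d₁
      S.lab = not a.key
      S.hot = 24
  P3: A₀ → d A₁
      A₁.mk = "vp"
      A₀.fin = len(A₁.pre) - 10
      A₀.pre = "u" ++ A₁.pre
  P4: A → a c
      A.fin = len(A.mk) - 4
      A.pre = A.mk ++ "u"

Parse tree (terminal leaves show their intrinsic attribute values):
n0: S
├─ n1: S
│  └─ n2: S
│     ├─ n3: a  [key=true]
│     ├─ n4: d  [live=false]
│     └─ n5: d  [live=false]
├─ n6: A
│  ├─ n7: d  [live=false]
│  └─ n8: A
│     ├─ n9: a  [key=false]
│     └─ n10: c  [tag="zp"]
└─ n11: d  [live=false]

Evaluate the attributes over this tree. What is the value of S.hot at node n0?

-1

1. n3.key = true  [terminal]
2. n4.live = false  [terminal]
3. n5.live = false  [terminal]
4. n2.lab = false  [not a.key]
5. n2.hot = 24  [24]
6. n1.lab = false  [S₁.lab == true]
7. n1.hot = 4  [S₁.hot * 3 - 68]
8. n6.mk = "pv"  ["pv"]
9. n7.live = false  [terminal]
10. n8.mk = "vp"  ["vp"]
11. n9.key = false  [terminal]
12. n10.tag = "zp"  [terminal]
13. n8.fin = -2  [len(A.mk) - 4]
14. n8.pre = "vpu"  [A.mk ++ "u"]
15. n6.fin = -7  [len(A₁.pre) - 10]
16. n6.pre = "uvpu"  ["u" ++ A₁.pre]
17. n11.live = false  [terminal]
18. n0.lab = false  [S₁.lab == true]
19. n0.hot = -1  [A.fin * 3 + 20]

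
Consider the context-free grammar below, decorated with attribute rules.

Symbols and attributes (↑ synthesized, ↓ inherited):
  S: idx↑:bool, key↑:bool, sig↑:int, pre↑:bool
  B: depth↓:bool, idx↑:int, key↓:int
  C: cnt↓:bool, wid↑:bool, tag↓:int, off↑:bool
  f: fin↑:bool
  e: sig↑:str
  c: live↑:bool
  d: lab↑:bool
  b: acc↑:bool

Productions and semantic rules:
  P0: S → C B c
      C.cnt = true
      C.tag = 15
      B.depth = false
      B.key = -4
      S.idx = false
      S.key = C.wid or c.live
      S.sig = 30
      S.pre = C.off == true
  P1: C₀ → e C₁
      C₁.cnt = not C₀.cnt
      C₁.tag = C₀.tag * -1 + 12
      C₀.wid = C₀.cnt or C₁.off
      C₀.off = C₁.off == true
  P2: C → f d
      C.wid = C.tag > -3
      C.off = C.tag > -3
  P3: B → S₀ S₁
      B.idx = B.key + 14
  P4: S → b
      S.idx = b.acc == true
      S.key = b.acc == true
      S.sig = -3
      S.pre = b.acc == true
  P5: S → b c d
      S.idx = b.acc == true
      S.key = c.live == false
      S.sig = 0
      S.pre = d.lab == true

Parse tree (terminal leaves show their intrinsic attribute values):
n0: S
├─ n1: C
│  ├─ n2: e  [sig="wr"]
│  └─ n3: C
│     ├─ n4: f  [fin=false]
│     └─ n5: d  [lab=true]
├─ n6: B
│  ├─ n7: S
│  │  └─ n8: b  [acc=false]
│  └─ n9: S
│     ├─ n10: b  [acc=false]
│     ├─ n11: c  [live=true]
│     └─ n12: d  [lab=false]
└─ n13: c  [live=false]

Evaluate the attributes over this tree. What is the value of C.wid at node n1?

1. n1.cnt = true  [true]
2. n1.tag = 15  [15]
3. n2.sig = "wr"  [terminal]
4. n3.cnt = false  [not C₀.cnt]
5. n3.tag = -3  [C₀.tag * -1 + 12]
6. n4.fin = false  [terminal]
7. n5.lab = true  [terminal]
8. n3.wid = false  [C.tag > -3]
9. n3.off = false  [C.tag > -3]
10. n1.wid = true  [C₀.cnt or C₁.off]
11. n1.off = false  [C₁.off == true]
12. n6.depth = false  [false]
13. n6.key = -4  [-4]
14. n8.acc = false  [terminal]
15. n7.idx = false  [b.acc == true]
16. n7.key = false  [b.acc == true]
17. n7.sig = -3  [-3]
18. n7.pre = false  [b.acc == true]
19. n10.acc = false  [terminal]
20. n11.live = true  [terminal]
21. n12.lab = false  [terminal]
22. n9.idx = false  [b.acc == true]
23. n9.key = false  [c.live == false]
24. n9.sig = 0  [0]
25. n9.pre = false  [d.lab == true]
26. n6.idx = 10  [B.key + 14]
27. n13.live = false  [terminal]
28. n0.idx = false  [false]
29. n0.key = true  [C.wid or c.live]
30. n0.sig = 30  [30]
31. n0.pre = false  [C.off == true]

true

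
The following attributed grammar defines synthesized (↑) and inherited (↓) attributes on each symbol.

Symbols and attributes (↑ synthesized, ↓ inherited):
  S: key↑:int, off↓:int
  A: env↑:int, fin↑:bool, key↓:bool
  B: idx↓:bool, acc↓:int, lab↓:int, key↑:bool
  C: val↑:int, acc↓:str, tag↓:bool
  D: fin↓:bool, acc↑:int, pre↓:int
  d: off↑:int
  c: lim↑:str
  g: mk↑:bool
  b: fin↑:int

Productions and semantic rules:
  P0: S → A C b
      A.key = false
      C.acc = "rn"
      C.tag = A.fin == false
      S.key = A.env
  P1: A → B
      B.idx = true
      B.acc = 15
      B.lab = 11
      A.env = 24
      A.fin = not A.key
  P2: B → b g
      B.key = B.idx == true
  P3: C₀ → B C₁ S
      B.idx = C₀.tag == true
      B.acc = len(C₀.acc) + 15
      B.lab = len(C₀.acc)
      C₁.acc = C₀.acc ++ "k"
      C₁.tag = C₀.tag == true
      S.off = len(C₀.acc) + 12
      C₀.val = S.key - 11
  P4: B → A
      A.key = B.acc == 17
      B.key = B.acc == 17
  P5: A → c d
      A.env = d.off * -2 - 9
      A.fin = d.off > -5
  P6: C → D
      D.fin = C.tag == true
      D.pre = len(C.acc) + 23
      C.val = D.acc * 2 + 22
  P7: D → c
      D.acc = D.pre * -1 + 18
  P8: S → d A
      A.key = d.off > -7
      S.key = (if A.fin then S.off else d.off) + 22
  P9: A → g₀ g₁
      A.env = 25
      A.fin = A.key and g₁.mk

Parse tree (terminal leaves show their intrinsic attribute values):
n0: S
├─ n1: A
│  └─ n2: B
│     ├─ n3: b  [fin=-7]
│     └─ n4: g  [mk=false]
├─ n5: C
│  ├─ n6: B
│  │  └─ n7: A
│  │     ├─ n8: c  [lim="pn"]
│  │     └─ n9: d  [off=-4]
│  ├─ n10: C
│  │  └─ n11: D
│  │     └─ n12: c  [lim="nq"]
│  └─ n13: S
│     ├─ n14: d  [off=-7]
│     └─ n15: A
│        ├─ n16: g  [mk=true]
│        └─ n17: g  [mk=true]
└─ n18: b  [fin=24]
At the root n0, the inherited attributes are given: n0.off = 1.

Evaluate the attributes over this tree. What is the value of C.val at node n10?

1. n0.off = 1  [given at root]
2. n1.key = false  [false]
3. n2.idx = true  [true]
4. n2.acc = 15  [15]
5. n2.lab = 11  [11]
6. n3.fin = -7  [terminal]
7. n4.mk = false  [terminal]
8. n2.key = true  [B.idx == true]
9. n1.env = 24  [24]
10. n1.fin = true  [not A.key]
11. n5.acc = "rn"  ["rn"]
12. n5.tag = false  [A.fin == false]
13. n6.idx = false  [C₀.tag == true]
14. n6.acc = 17  [len(C₀.acc) + 15]
15. n6.lab = 2  [len(C₀.acc)]
16. n7.key = true  [B.acc == 17]
17. n8.lim = "pn"  [terminal]
18. n9.off = -4  [terminal]
19. n7.env = -1  [d.off * -2 - 9]
20. n7.fin = true  [d.off > -5]
21. n6.key = true  [B.acc == 17]
22. n10.acc = "rnk"  [C₀.acc ++ "k"]
23. n10.tag = false  [C₀.tag == true]
24. n11.fin = false  [C.tag == true]
25. n11.pre = 26  [len(C.acc) + 23]
26. n12.lim = "nq"  [terminal]
27. n11.acc = -8  [D.pre * -1 + 18]
28. n10.val = 6  [D.acc * 2 + 22]
29. n13.off = 14  [len(C₀.acc) + 12]
30. n14.off = -7  [terminal]
31. n15.key = false  [d.off > -7]
32. n16.mk = true  [terminal]
33. n17.mk = true  [terminal]
34. n15.env = 25  [25]
35. n15.fin = false  [A.key and g₁.mk]
36. n13.key = 15  [(if A.fin then S.off else d.off) + 22]
37. n5.val = 4  [S.key - 11]
38. n18.fin = 24  [terminal]
39. n0.key = 24  [A.env]

6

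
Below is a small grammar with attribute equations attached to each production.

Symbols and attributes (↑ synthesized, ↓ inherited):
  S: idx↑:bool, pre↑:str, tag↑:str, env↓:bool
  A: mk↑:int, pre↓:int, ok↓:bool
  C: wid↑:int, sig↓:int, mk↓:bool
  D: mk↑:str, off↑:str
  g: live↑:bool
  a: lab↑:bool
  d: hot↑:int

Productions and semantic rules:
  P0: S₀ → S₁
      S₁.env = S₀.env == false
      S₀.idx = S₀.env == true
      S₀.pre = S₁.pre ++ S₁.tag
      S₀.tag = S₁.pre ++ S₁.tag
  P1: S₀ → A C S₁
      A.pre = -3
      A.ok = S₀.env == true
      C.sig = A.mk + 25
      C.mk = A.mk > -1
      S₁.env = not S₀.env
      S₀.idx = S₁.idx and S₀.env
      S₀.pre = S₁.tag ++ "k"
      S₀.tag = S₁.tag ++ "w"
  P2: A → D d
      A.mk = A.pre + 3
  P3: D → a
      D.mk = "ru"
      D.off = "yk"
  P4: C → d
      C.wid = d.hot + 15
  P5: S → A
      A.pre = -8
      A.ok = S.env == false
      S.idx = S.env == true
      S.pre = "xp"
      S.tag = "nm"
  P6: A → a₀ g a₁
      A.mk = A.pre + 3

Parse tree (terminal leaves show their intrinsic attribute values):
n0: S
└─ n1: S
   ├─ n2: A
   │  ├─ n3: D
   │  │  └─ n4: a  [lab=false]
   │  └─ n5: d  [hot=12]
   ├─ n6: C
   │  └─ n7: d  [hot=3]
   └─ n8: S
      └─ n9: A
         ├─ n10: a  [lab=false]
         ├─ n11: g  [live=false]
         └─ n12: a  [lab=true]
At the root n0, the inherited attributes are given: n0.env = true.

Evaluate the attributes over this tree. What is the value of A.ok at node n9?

1. n0.env = true  [given at root]
2. n1.env = false  [S₀.env == false]
3. n2.pre = -3  [-3]
4. n2.ok = false  [S₀.env == true]
5. n4.lab = false  [terminal]
6. n3.mk = "ru"  ["ru"]
7. n3.off = "yk"  ["yk"]
8. n5.hot = 12  [terminal]
9. n2.mk = 0  [A.pre + 3]
10. n6.sig = 25  [A.mk + 25]
11. n6.mk = true  [A.mk > -1]
12. n7.hot = 3  [terminal]
13. n6.wid = 18  [d.hot + 15]
14. n8.env = true  [not S₀.env]
15. n9.pre = -8  [-8]
16. n9.ok = false  [S.env == false]
17. n10.lab = false  [terminal]
18. n11.live = false  [terminal]
19. n12.lab = true  [terminal]
20. n9.mk = -5  [A.pre + 3]
21. n8.idx = true  [S.env == true]
22. n8.pre = "xp"  ["xp"]
23. n8.tag = "nm"  ["nm"]
24. n1.idx = false  [S₁.idx and S₀.env]
25. n1.pre = "nmk"  [S₁.tag ++ "k"]
26. n1.tag = "nmw"  [S₁.tag ++ "w"]
27. n0.idx = true  [S₀.env == true]
28. n0.pre = "nmknmw"  [S₁.pre ++ S₁.tag]
29. n0.tag = "nmknmw"  [S₁.pre ++ S₁.tag]

false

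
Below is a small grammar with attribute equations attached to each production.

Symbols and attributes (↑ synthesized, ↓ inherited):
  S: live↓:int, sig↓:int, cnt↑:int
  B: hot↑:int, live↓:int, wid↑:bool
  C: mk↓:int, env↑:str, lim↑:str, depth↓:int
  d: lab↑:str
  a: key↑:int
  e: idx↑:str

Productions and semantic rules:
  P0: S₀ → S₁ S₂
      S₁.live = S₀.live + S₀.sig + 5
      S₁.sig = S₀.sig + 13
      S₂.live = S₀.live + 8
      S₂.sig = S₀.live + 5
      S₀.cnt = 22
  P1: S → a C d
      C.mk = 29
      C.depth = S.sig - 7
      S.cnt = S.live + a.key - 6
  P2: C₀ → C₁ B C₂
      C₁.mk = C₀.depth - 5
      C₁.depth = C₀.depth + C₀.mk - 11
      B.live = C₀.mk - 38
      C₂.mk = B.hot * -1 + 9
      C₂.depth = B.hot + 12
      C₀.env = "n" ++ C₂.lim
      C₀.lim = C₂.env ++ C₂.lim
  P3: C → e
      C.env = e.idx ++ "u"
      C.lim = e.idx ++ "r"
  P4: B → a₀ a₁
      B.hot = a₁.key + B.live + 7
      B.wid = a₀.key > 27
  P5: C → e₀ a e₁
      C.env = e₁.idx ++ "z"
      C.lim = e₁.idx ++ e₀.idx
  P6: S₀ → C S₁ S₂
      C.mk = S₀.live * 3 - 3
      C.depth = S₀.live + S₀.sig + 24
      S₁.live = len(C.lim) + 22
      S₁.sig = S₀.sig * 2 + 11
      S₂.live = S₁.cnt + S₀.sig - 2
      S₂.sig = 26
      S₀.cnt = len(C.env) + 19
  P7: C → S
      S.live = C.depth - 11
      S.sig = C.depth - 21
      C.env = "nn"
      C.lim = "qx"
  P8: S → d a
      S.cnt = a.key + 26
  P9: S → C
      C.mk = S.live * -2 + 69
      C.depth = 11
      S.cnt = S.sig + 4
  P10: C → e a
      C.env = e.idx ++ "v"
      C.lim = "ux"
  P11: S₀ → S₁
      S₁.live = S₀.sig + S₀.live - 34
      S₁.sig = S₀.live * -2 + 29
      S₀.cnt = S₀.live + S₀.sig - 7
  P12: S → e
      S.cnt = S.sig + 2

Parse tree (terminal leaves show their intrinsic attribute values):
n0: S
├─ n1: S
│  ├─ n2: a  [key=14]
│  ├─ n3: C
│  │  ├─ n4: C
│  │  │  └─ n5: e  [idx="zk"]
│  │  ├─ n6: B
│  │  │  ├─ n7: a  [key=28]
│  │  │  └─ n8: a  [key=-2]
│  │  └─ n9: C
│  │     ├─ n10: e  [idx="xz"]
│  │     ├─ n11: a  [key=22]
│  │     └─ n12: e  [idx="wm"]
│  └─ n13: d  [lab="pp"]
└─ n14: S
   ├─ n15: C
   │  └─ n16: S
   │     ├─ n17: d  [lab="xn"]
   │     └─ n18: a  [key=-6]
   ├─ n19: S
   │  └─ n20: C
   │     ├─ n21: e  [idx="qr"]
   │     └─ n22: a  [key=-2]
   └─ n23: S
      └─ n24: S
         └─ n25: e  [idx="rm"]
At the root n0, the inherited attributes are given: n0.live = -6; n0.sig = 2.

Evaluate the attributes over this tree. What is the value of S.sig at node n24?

9

1. n0.live = -6  [given at root]
2. n0.sig = 2  [given at root]
3. n1.live = 1  [S₀.live + S₀.sig + 5]
4. n1.sig = 15  [S₀.sig + 13]
5. n2.key = 14  [terminal]
6. n3.mk = 29  [29]
7. n3.depth = 8  [S.sig - 7]
8. n4.mk = 3  [C₀.depth - 5]
9. n4.depth = 26  [C₀.depth + C₀.mk - 11]
10. n5.idx = "zk"  [terminal]
11. n4.env = "zku"  [e.idx ++ "u"]
12. n4.lim = "zkr"  [e.idx ++ "r"]
13. n6.live = -9  [C₀.mk - 38]
14. n7.key = 28  [terminal]
15. n8.key = -2  [terminal]
16. n6.hot = -4  [a₁.key + B.live + 7]
17. n6.wid = true  [a₀.key > 27]
18. n9.mk = 13  [B.hot * -1 + 9]
19. n9.depth = 8  [B.hot + 12]
20. n10.idx = "xz"  [terminal]
21. n11.key = 22  [terminal]
22. n12.idx = "wm"  [terminal]
23. n9.env = "wmz"  [e₁.idx ++ "z"]
24. n9.lim = "wmxz"  [e₁.idx ++ e₀.idx]
25. n3.env = "nwmxz"  ["n" ++ C₂.lim]
26. n3.lim = "wmzwmxz"  [C₂.env ++ C₂.lim]
27. n13.lab = "pp"  [terminal]
28. n1.cnt = 9  [S.live + a.key - 6]
29. n14.live = 2  [S₀.live + 8]
30. n14.sig = -1  [S₀.live + 5]
31. n15.mk = 3  [S₀.live * 3 - 3]
32. n15.depth = 25  [S₀.live + S₀.sig + 24]
33. n16.live = 14  [C.depth - 11]
34. n16.sig = 4  [C.depth - 21]
35. n17.lab = "xn"  [terminal]
36. n18.key = -6  [terminal]
37. n16.cnt = 20  [a.key + 26]
38. n15.env = "nn"  ["nn"]
39. n15.lim = "qx"  ["qx"]
40. n19.live = 24  [len(C.lim) + 22]
41. n19.sig = 9  [S₀.sig * 2 + 11]
42. n20.mk = 21  [S.live * -2 + 69]
43. n20.depth = 11  [11]
44. n21.idx = "qr"  [terminal]
45. n22.key = -2  [terminal]
46. n20.env = "qrv"  [e.idx ++ "v"]
47. n20.lim = "ux"  ["ux"]
48. n19.cnt = 13  [S.sig + 4]
49. n23.live = 10  [S₁.cnt + S₀.sig - 2]
50. n23.sig = 26  [26]
51. n24.live = 2  [S₀.sig + S₀.live - 34]
52. n24.sig = 9  [S₀.live * -2 + 29]
53. n25.idx = "rm"  [terminal]
54. n24.cnt = 11  [S.sig + 2]
55. n23.cnt = 29  [S₀.live + S₀.sig - 7]
56. n14.cnt = 21  [len(C.env) + 19]
57. n0.cnt = 22  [22]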